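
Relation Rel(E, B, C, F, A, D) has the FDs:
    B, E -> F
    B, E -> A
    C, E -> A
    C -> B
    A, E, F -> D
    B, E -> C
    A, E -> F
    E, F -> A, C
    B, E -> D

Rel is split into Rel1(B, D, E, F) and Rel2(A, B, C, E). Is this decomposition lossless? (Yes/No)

The shared attributes are {B, E} and {B, E}⁺ = {A, B, C, D, E, F}.
Rel1 is contained in that closure, so Rel1 ∩ Rel2 -> Rel1 holds and the join is lossless.

Yes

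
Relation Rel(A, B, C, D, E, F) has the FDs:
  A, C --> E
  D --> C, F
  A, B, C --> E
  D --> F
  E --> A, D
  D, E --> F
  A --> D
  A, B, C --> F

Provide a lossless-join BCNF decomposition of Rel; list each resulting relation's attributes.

Candidate keys of the original relation: {A, B}, {B, E}.
Within {A, B, C, D, E, F}: {A, C}⁺ ∩ {A, B, C, D, E, F} = {A, C, D, E, F}, not the whole set, so A, C --> D, E, F violates BCNF; decompose into {A, C, D, E, F} and {A, B, C}.
Within {A, C, D, E, F}: {D}⁺ ∩ {A, C, D, E, F} = {C, D, F}, not the whole set, so D --> C, F violates BCNF; decompose into {C, D, F} and {A, D, E}.
{C, D, F} is in BCNF.
{A, D, E} is in BCNF.
Within {A, B, C}: {A}⁺ ∩ {A, B, C} = {A, C}, not the whole set, so A --> C violates BCNF; decompose into {A, C} and {A, B}.
{A, C} is in BCNF.
{A, B} is in BCNF.

{A, B}; {A, C}; {A, D, E}; {C, D, F}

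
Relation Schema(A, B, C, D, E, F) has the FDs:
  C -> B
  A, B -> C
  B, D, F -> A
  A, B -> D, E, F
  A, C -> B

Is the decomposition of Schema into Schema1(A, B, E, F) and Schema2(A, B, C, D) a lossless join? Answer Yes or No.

Common attributes: {A, B}; their closure is {A, B, C, D, E, F}.
Schema1 is contained in that closure, so Schema1 ∩ Schema2 -> Schema1 holds and the join is lossless.

Yes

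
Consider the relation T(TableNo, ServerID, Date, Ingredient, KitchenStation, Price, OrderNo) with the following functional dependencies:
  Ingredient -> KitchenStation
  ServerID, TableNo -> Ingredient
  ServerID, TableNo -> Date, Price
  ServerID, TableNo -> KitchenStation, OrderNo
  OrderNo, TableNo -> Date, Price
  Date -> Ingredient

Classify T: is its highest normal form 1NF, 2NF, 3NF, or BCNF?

2NF

Candidate key: {ServerID, TableNo}. Prime attributes: {ServerID, TableNo}.
Ingredient -> KitchenStation: {Ingredient}⁺ = {Ingredient, KitchenStation}, which is not all of the attributes, so the left side is not a superkey — BCNF is violated.
Because {KitchenStation} is non-prime and the left side of Ingredient -> KitchenStation is not a superkey, the relation is not in 3NF.
No proper subset of a key has a non-prime attribute in its closure, so there is no partial dependency; 2NF holds.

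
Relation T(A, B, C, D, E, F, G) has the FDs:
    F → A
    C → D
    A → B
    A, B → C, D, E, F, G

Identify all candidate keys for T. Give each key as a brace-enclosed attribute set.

Closure of {A} is {A, B, C, D, E, F, G}, the whole schema; {A} is a candidate key.
Closure of {F} is {A, B, C, D, E, F, G}, the whole schema; {F} is a candidate key.
Any other superkey properly contains one of these, so there are no further candidate keys.

{A}, {F}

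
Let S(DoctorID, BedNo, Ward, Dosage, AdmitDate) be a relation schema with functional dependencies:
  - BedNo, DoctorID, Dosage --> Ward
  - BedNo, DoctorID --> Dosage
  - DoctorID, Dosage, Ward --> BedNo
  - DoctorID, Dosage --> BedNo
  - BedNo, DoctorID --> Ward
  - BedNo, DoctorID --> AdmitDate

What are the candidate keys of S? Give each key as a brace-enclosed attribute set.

{BedNo, DoctorID}, {DoctorID, Dosage}

{DoctorID} never appears on the right of any FD, so every key must include it.
Closure of {BedNo, DoctorID} is {AdmitDate, BedNo, DoctorID, Dosage, Ward}, the whole schema; {BedNo, DoctorID} is a candidate key.
Closure of {DoctorID, Dosage} is {AdmitDate, BedNo, DoctorID, Dosage, Ward}, the whole schema; {DoctorID, Dosage} is a candidate key.
Any other superkey properly contains one of these, so there are no further candidate keys.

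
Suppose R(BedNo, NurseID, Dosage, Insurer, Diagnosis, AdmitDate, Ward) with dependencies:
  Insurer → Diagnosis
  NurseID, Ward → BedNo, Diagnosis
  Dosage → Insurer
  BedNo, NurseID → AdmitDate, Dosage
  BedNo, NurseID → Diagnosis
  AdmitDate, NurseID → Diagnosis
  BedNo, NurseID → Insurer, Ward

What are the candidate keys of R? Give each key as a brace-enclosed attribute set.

{NurseID} never appears on the right of any FD, so every key must include it.
{BedNo, NurseID}⁺ = {AdmitDate, BedNo, Diagnosis, Dosage, Insurer, NurseID, Ward}, which is every attribute, so {BedNo, NurseID} is a candidate key.
{NurseID, Ward}⁺ = {AdmitDate, BedNo, Diagnosis, Dosage, Insurer, NurseID, Ward}, which is every attribute, so {NurseID, Ward} is a candidate key.
These are minimal and exhaustive — every other superkey contains one of them.

{BedNo, NurseID}, {NurseID, Ward}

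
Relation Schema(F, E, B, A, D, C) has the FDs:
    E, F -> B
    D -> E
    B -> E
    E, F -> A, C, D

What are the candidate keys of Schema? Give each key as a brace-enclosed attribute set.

{B, F}, {D, F}, {E, F}

Attributes never on any right-hand side: {F} — every candidate key must contain it.
{B, F}⁺ = {A, B, C, D, E, F}, which is every attribute, so {B, F} is a candidate key.
{D, F}⁺ = {A, B, C, D, E, F}, which is every attribute, so {D, F} is a candidate key.
{E, F}⁺ = {A, B, C, D, E, F}, which is every attribute, so {E, F} is a candidate key.
These are minimal and exhaustive — every other superkey contains one of them.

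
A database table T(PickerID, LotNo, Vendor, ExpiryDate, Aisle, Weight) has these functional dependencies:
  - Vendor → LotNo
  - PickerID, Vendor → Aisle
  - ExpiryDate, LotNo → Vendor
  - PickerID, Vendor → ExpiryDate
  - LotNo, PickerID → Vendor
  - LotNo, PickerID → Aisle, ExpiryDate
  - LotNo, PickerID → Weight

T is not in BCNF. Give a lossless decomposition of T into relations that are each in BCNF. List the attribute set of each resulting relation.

{Aisle, ExpiryDate, PickerID, Vendor, Weight}; {LotNo, Vendor}

Candidate keys of the original relation: {LotNo, PickerID}, {PickerID, Vendor}.
Within {Aisle, ExpiryDate, LotNo, PickerID, Vendor, Weight}: {Vendor}⁺ ∩ {Aisle, ExpiryDate, LotNo, PickerID, Vendor, Weight} = {LotNo, Vendor}, not the whole set, so Vendor → LotNo violates BCNF; decompose into {LotNo, Vendor} and {Aisle, ExpiryDate, PickerID, Vendor, Weight}.
{LotNo, Vendor} has no BCNF violation.
{Aisle, ExpiryDate, PickerID, Vendor, Weight} has no BCNF violation.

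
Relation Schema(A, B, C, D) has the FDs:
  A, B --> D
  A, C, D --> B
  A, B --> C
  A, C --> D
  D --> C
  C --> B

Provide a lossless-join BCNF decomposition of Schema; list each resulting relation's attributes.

Candidate keys of the original relation: {A, B}, {A, C}, {A, D}.
{A, B, C, D}: {D} determines {B, C, D} here but is not a superkey — split on D --> B, C, giving {B, C, D} and {A, D}.
{B, C, D}: {C} determines {B, C} here but is not a superkey — split on C --> B, giving {B, C} and {C, D}.
{B, C} has no BCNF violation.
{C, D} has no BCNF violation.
{A, D} has no BCNF violation.

{A, D}; {B, C}; {C, D}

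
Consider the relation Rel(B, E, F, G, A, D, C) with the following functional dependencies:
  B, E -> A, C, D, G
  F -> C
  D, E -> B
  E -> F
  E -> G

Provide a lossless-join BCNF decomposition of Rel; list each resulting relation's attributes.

Candidate keys of the original relation: {B, E}, {D, E}.
Within {A, B, C, D, E, F, G}: {F}⁺ ∩ {A, B, C, D, E, F, G} = {C, F}, not the whole set, so F -> C violates BCNF; decompose into {C, F} and {A, B, D, E, F, G}.
{C, F}: every determinant is a superkey — BCNF.
Within {A, B, D, E, F, G}: {E}⁺ ∩ {A, B, D, E, F, G} = {E, F, G}, not the whole set, so E -> F, G violates BCNF; decompose into {E, F, G} and {A, B, D, E}.
{E, F, G}: every determinant is a superkey — BCNF.
{A, B, D, E}: every determinant is a superkey — BCNF.

{A, B, D, E}; {C, F}; {E, F, G}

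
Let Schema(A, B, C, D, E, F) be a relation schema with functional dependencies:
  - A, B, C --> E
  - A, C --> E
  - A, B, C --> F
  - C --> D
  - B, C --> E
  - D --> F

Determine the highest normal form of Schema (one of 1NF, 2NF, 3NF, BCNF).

Candidate key: {A, B, C}. Prime attributes: {A, B, C}.
A, C --> E breaks BCNF: {A, C}⁺ = {A, C, D, E, F}, so {A, C} is not a superkey.
A, C --> E has non-prime {E} on the right and a non-superkey on the left, so 3NF fails.
The proper key subset {C} of {A, B, C} determines non-prime {D, F}, so the relation is not even in 2NF.

1NF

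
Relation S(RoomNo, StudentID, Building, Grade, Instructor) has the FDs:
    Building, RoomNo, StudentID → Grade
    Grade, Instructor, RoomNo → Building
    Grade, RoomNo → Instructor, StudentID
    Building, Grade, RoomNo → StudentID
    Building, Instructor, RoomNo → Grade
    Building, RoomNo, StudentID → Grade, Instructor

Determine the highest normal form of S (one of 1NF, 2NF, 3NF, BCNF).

Candidate keys: {Building, Instructor, RoomNo}, {Building, RoomNo, StudentID}, {Grade, RoomNo}. Prime attributes: {Building, Grade, Instructor, RoomNo, StudentID}.
Each dependency's left side is a superkey — BCNF holds.

BCNF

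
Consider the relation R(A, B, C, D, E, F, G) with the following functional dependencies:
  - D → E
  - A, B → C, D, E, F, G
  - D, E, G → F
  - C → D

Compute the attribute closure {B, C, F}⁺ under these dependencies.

Start with {B, C, F}.
C → D applies; add {D} → now {B, C, D, F}.
D → E applies; add {E} → now {B, C, D, E, F}.
No further FD applies.

{B, C, D, E, F}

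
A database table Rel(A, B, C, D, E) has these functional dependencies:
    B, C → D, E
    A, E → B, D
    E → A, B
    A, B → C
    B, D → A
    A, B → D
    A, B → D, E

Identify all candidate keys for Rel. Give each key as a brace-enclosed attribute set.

{A, B}, {B, C}, {B, D}, {E}

{E} is a candidate key since {E}⁺ = {A, B, C, D, E} covers every attribute.
{A, B} is a candidate key since {A, B}⁺ = {A, B, C, D, E} covers every attribute.
{B, C} is a candidate key since {B, C}⁺ = {A, B, C, D, E} covers every attribute.
{B, D} is a candidate key since {B, D}⁺ = {A, B, C, D, E} covers every attribute.
No proper subset of any of these is a key, and no other minimal superkey exists.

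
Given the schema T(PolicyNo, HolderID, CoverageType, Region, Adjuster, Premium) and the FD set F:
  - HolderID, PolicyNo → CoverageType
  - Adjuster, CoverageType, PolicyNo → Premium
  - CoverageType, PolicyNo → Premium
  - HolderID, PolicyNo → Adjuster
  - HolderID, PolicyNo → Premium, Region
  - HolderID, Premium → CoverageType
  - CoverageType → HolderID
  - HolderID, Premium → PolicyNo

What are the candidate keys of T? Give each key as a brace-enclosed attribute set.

{CoverageType, PolicyNo}⁺ = {Adjuster, CoverageType, HolderID, PolicyNo, Premium, Region}, which is every attribute, so {CoverageType, PolicyNo} is a candidate key.
{CoverageType, Premium}⁺ = {Adjuster, CoverageType, HolderID, PolicyNo, Premium, Region}, which is every attribute, so {CoverageType, Premium} is a candidate key.
{HolderID, PolicyNo}⁺ = {Adjuster, CoverageType, HolderID, PolicyNo, Premium, Region}, which is every attribute, so {HolderID, PolicyNo} is a candidate key.
{HolderID, Premium}⁺ = {Adjuster, CoverageType, HolderID, PolicyNo, Premium, Region}, which is every attribute, so {HolderID, Premium} is a candidate key.
Any other superkey properly contains one of these, so there are no further candidate keys.

{CoverageType, PolicyNo}, {CoverageType, Premium}, {HolderID, PolicyNo}, {HolderID, Premium}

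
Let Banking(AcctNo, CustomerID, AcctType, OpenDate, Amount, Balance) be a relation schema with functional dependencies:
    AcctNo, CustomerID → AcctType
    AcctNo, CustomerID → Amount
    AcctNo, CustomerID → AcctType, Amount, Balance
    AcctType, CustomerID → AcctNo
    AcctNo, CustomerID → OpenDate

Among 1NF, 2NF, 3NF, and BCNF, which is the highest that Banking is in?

Candidate keys: {AcctNo, CustomerID}, {AcctType, CustomerID}. Prime attributes: {AcctNo, AcctType, CustomerID}.
Every FD has a superkey on the left, so the relation is in BCNF.

BCNF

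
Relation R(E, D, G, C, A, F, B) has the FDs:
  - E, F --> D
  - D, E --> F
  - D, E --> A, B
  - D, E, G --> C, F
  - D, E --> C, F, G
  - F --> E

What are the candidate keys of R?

Closure of {F} is {A, B, C, D, E, F, G}, the whole schema; {F} is a candidate key.
Closure of {D, E} is {A, B, C, D, E, F, G}, the whole schema; {D, E} is a candidate key.
These are minimal and exhaustive — every other superkey contains one of them.

{D, E}, {F}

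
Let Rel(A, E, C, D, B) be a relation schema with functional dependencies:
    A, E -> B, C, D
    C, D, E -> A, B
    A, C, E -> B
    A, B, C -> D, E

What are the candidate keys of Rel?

{A, B, C}, {A, E}, {C, D, E}

{A, E} is a candidate key since {A, E}⁺ = {A, B, C, D, E} covers every attribute.
{A, B, C} is a candidate key since {A, B, C}⁺ = {A, B, C, D, E} covers every attribute.
{C, D, E} is a candidate key since {C, D, E}⁺ = {A, B, C, D, E} covers every attribute.
Any other superkey properly contains one of these, so there are no further candidate keys.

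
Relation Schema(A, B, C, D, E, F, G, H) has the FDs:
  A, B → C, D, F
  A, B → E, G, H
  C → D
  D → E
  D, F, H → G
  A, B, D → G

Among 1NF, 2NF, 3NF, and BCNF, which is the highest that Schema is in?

Candidate key: {A, B}. Prime attributes: {A, B}.
For C → D we have {C}⁺ = {C, D, E}; {C} is not a superkey, so BCNF fails.
C → D determines the non-prime attribute {D} from a non-superkey — 3NF is violated.
No non-prime attribute depends on a proper subset of any candidate key, so 2NF holds.

2NF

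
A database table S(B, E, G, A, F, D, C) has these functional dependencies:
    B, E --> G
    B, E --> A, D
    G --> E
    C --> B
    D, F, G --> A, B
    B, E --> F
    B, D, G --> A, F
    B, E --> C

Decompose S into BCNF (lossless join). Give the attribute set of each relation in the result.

Candidate keys of the original relation: {B, E}, {B, G}, {C, E}, {C, G}, {D, F, G}.
{A, B, C, D, E, F, G}: {G} determines {E, G} here but is not a superkey — split on G --> E, giving {E, G} and {A, B, C, D, F, G}.
{E, G} is in BCNF.
{A, B, C, D, F, G}: {C} determines {B, C} here but is not a superkey — split on C --> B, giving {B, C} and {A, C, D, F, G}.
{B, C} is in BCNF.
{A, C, D, F, G} is in BCNF.

{A, C, D, F, G}; {B, C}; {E, G}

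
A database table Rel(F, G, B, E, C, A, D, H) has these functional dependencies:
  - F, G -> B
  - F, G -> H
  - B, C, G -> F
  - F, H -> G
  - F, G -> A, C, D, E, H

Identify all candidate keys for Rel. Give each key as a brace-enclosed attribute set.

{B, C, G}, {F, G}, {F, H}

Closure of {F, G} is {A, B, C, D, E, F, G, H}, the whole schema; {F, G} is a candidate key.
Closure of {F, H} is {A, B, C, D, E, F, G, H}, the whole schema; {F, H} is a candidate key.
Closure of {B, C, G} is {A, B, C, D, E, F, G, H}, the whole schema; {B, C, G} is a candidate key.
Any other superkey properly contains one of these, so there are no further candidate keys.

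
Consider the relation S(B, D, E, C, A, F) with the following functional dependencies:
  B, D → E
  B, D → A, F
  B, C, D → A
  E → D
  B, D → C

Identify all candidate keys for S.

Attributes never on any right-hand side: {B} — every candidate key must contain it.
{B, D}⁺ = {A, B, C, D, E, F}, which is every attribute, so {B, D} is a candidate key.
{B, E}⁺ = {A, B, C, D, E, F}, which is every attribute, so {B, E} is a candidate key.
No proper subset of any of these is a key, and no other minimal superkey exists.

{B, D}, {B, E}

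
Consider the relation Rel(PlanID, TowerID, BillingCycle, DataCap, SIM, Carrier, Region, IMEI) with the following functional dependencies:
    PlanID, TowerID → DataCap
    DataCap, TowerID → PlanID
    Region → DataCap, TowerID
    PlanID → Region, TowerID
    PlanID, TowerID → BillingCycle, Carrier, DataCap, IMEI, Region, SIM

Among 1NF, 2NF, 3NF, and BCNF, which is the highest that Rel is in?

BCNF

Candidate keys: {DataCap, TowerID}, {PlanID}, {Region}. Prime attributes: {DataCap, PlanID, Region, TowerID}.
Every FD has a superkey on the left, so the relation is in BCNF.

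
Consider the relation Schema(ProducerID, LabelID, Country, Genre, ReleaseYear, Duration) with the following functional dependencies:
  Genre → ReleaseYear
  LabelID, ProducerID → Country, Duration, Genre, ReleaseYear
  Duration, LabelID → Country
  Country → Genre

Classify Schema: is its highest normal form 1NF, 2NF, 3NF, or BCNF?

2NF

Candidate key: {LabelID, ProducerID}. Prime attributes: {LabelID, ProducerID}.
Genre → ReleaseYear breaks BCNF: {Genre}⁺ = {Genre, ReleaseYear}, so {Genre} is not a superkey.
Genre → ReleaseYear has non-prime {ReleaseYear} on the right and a non-superkey on the left, so 3NF fails.
No non-prime attribute depends on a proper subset of any candidate key, so 2NF holds.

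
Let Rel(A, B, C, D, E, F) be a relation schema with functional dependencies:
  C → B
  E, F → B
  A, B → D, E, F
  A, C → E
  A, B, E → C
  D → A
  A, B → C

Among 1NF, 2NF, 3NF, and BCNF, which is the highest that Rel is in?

Candidate keys: {A, B}, {A, C}, {A, E, F}, {B, D}, {C, D}, {D, E, F}. Prime attributes: {A, B, C, D, E, F}.
For C → B we have {C}⁺ = {B, C}; {C} is not a superkey, so BCNF fails.
Since {B} ⊆ prime attributes and every other non-superkey FD also has a prime right side, the schema is in 3NF.

3NF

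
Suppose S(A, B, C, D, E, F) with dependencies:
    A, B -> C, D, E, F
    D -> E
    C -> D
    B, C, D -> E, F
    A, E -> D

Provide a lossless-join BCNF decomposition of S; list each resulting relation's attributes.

{A, B, C}; {B, C, F}; {C, D}; {D, E}

Candidate key of the original relation: {A, B}.
Within {A, B, C, D, E, F}: {D}⁺ ∩ {A, B, C, D, E, F} = {D, E}, not the whole set, so D -> E violates BCNF; decompose into {D, E} and {A, B, C, D, F}.
{D, E} has no BCNF violation.
Within {A, B, C, D, F}: {C}⁺ ∩ {A, B, C, D, F} = {C, D}, not the whole set, so C -> D violates BCNF; decompose into {C, D} and {A, B, C, F}.
{C, D} has no BCNF violation.
Within {A, B, C, F}: {B, C}⁺ ∩ {A, B, C, F} = {B, C, F}, not the whole set, so B, C -> F violates BCNF; decompose into {B, C, F} and {A, B, C}.
{B, C, F} has no BCNF violation.
{A, B, C} has no BCNF violation.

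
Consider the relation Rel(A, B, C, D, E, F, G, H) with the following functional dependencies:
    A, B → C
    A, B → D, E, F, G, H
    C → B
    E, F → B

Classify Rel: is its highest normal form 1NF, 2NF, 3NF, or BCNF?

Candidate keys: {A, B}, {A, C}, {A, E, F}. Prime attributes: {A, B, C, E, F}.
C → B: {C}⁺ = {B, C}, which is not all of the attributes, so the left side is not a superkey — BCNF is violated.
Since {B} ⊆ prime attributes and every other non-superkey FD also has a prime right side, the schema is in 3NF.

3NF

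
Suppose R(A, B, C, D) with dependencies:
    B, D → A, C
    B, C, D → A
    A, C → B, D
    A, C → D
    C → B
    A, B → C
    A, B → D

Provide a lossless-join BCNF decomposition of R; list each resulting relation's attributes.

Candidate keys of the original relation: {A, B}, {A, C}, {B, D}, {C, D}.
{A, B, C, D}: {C} determines {B, C} here but is not a superkey — split on C → B, giving {B, C} and {A, C, D}.
{B, C}: every determinant is a superkey — BCNF.
{A, C, D}: every determinant is a superkey — BCNF.

{A, C, D}; {B, C}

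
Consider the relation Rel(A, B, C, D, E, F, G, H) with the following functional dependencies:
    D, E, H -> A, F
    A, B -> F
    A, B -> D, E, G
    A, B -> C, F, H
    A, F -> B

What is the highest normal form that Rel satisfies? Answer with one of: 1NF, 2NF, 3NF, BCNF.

BCNF

Candidate keys: {A, B}, {A, F}, {D, E, H}. Prime attributes: {A, B, D, E, F, H}.
Each dependency's left side is a superkey — BCNF holds.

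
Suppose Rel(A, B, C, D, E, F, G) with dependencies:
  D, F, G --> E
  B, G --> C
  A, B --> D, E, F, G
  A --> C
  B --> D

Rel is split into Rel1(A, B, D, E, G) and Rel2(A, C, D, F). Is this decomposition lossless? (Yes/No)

The shared attributes are {A, D} and {A, D}⁺ = {A, C, D}.
The closure covers neither Rel1 nor Rel2 entirely; the join is not lossless.

No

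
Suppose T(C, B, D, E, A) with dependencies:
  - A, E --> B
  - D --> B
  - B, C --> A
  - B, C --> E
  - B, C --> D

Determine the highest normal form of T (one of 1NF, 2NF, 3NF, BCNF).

3NF

Candidate keys: {A, C, E}, {B, C}, {C, D}. Prime attributes: {A, B, C, D, E}.
For A, E --> B we have {A, E}⁺ = {A, B, E}; {A, E} is not a superkey, so BCNF fails.
Since {B} ⊆ prime attributes and every other non-superkey FD also has a prime right side, the schema is in 3NF.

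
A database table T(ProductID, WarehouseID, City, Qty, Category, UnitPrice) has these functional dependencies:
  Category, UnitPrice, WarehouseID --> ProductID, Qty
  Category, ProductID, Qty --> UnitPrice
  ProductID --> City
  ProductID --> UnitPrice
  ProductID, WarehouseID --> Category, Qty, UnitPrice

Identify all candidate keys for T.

{Category, UnitPrice, WarehouseID}, {ProductID, WarehouseID}

{WarehouseID} never appears on the right of any FD, so every key must include it.
{ProductID, WarehouseID} is a candidate key since {ProductID, WarehouseID}⁺ = {Category, City, ProductID, Qty, UnitPrice, WarehouseID} covers every attribute.
{Category, UnitPrice, WarehouseID} is a candidate key since {Category, UnitPrice, WarehouseID}⁺ = {Category, City, ProductID, Qty, UnitPrice, WarehouseID} covers every attribute.
Any other superkey properly contains one of these, so there are no further candidate keys.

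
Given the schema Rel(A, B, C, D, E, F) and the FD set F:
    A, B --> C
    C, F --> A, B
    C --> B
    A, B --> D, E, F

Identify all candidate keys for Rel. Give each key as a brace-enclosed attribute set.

{A, B}, {A, C}, {C, F}

{A, B}⁺ = {A, B, C, D, E, F} — all of the relation — so {A, B} is a candidate key.
{A, C}⁺ = {A, B, C, D, E, F} — all of the relation — so {A, C} is a candidate key.
{C, F}⁺ = {A, B, C, D, E, F} — all of the relation — so {C, F} is a candidate key.
No proper subset of any of these is a key, and no other minimal superkey exists.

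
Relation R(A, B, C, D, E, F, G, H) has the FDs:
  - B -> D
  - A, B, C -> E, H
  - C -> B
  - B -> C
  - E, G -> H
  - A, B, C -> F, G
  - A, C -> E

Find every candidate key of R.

{A} never appears on the right of any FD, so every key must include it.
{A, B} is a candidate key since {A, B}⁺ = {A, B, C, D, E, F, G, H} covers every attribute.
{A, C} is a candidate key since {A, C}⁺ = {A, B, C, D, E, F, G, H} covers every attribute.
These are minimal and exhaustive — every other superkey contains one of them.

{A, B}, {A, C}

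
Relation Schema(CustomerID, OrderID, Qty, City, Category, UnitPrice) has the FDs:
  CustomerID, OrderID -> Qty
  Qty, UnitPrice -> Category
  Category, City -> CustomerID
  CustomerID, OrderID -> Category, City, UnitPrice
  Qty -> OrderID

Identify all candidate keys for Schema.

Closure of {CustomerID, OrderID} is {Category, City, CustomerID, OrderID, Qty, UnitPrice}, the whole schema; {CustomerID, OrderID} is a candidate key.
Closure of {CustomerID, Qty} is {Category, City, CustomerID, OrderID, Qty, UnitPrice}, the whole schema; {CustomerID, Qty} is a candidate key.
Closure of {Category, City, OrderID} is {Category, City, CustomerID, OrderID, Qty, UnitPrice}, the whole schema; {Category, City, OrderID} is a candidate key.
Closure of {Category, City, Qty} is {Category, City, CustomerID, OrderID, Qty, UnitPrice}, the whole schema; {Category, City, Qty} is a candidate key.
Closure of {City, Qty, UnitPrice} is {Category, City, CustomerID, OrderID, Qty, UnitPrice}, the whole schema; {City, Qty, UnitPrice} is a candidate key.
No proper subset of any of these is a key, and no other minimal superkey exists.

{Category, City, OrderID}, {Category, City, Qty}, {City, Qty, UnitPrice}, {CustomerID, OrderID}, {CustomerID, Qty}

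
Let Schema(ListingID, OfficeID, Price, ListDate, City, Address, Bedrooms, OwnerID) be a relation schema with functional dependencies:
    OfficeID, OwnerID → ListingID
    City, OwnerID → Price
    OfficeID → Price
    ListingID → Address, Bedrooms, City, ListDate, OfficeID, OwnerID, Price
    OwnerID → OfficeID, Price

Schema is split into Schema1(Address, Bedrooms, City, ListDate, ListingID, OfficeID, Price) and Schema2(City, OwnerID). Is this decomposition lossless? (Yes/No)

The shared attributes are {City} and {City}⁺ = {City}.
The closure covers neither Schema1 nor Schema2 entirely; the join is not lossless.

No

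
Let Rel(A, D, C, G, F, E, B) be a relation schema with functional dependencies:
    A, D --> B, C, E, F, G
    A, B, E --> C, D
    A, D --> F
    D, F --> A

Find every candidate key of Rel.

{A, B, E}, {A, D}, {D, F}

Closure of {A, D} is {A, B, C, D, E, F, G}, the whole schema; {A, D} is a candidate key.
Closure of {D, F} is {A, B, C, D, E, F, G}, the whole schema; {D, F} is a candidate key.
Closure of {A, B, E} is {A, B, C, D, E, F, G}, the whole schema; {A, B, E} is a candidate key.
These are minimal and exhaustive — every other superkey contains one of them.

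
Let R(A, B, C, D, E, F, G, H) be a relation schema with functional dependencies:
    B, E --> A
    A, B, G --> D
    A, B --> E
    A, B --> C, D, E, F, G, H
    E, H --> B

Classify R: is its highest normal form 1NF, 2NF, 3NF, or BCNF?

BCNF

Candidate keys: {A, B}, {B, E}, {E, H}. Prime attributes: {A, B, E, H}.
Every FD has a superkey on the left, so the relation is in BCNF.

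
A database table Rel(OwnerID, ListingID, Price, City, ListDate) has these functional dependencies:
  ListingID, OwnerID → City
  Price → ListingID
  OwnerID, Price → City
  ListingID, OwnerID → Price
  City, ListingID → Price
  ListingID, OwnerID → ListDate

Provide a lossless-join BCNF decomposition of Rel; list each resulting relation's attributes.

Candidate keys of the original relation: {ListingID, OwnerID}, {OwnerID, Price}.
Within {City, ListDate, ListingID, OwnerID, Price}: {Price}⁺ ∩ {City, ListDate, ListingID, OwnerID, Price} = {ListingID, Price}, not the whole set, so Price → ListingID violates BCNF; decompose into {ListingID, Price} and {City, ListDate, OwnerID, Price}.
{ListingID, Price} has no BCNF violation.
{City, ListDate, OwnerID, Price} has no BCNF violation.

{City, ListDate, OwnerID, Price}; {ListingID, Price}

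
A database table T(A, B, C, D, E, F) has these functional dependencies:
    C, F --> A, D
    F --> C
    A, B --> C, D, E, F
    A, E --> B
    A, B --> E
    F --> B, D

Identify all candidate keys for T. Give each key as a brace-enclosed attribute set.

{A, B}, {A, E}, {F}

Closure of {F} is {A, B, C, D, E, F}, the whole schema; {F} is a candidate key.
Closure of {A, B} is {A, B, C, D, E, F}, the whole schema; {A, B} is a candidate key.
Closure of {A, E} is {A, B, C, D, E, F}, the whole schema; {A, E} is a candidate key.
Any other superkey properly contains one of these, so there are no further candidate keys.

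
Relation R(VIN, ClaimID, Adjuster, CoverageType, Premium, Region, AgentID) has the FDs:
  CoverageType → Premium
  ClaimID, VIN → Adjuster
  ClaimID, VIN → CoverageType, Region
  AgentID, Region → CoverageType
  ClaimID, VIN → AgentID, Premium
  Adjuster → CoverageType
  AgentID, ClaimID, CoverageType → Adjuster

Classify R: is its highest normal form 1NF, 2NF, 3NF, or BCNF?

Candidate key: {ClaimID, VIN}. Prime attributes: {ClaimID, VIN}.
CoverageType → Premium: {CoverageType}⁺ = {CoverageType, Premium}, which is not all of the attributes, so the left side is not a superkey — BCNF is violated.
CoverageType → Premium has non-prime {Premium} on the right and a non-superkey on the left, so 3NF fails.
No proper subset of a key has a non-prime attribute in its closure, so there is no partial dependency; 2NF holds.

2NF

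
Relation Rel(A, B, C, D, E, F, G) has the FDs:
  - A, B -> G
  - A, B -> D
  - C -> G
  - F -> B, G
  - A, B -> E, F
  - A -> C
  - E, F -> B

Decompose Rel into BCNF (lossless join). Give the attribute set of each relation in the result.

{A, C}; {A, D, E, F}; {B, F}; {C, G}

Candidate keys of the original relation: {A, B}, {A, F}.
{A, B, C, D, E, F, G}: {C} determines {C, G} here but is not a superkey — split on C -> G, giving {C, G} and {A, B, C, D, E, F}.
{C, G} is in BCNF.
{A, B, C, D, E, F}: {F} determines {B, F} here but is not a superkey — split on F -> B, giving {B, F} and {A, C, D, E, F}.
{B, F} is in BCNF.
{A, C, D, E, F}: {A} determines {A, C} here but is not a superkey — split on A -> C, giving {A, C} and {A, D, E, F}.
{A, C} is in BCNF.
{A, D, E, F} is in BCNF.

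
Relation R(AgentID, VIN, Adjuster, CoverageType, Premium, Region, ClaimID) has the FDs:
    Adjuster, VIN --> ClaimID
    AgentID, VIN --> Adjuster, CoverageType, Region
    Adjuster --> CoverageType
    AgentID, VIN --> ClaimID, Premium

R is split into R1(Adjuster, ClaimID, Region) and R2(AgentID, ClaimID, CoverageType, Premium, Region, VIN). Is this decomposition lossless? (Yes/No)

No

The shared attributes are {ClaimID, Region} and {ClaimID, Region}⁺ = {ClaimID, Region}.
Neither R1 nor R2 is contained in that closure, so the decomposition is lossy.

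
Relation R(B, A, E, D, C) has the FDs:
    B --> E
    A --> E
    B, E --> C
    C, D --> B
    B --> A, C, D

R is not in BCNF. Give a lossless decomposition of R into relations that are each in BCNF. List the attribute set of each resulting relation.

{A, B, C, D}; {A, E}

Candidate keys of the original relation: {B}, {C, D}.
{A, B, C, D, E}: {A} determines {A, E} here but is not a superkey — split on A --> E, giving {A, E} and {A, B, C, D}.
{A, E} is in BCNF.
{A, B, C, D} is in BCNF.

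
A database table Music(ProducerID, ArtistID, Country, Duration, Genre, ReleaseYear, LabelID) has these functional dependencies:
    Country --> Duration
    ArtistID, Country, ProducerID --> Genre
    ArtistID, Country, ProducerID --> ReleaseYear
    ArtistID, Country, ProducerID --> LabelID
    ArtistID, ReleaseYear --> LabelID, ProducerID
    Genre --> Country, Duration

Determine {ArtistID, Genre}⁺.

Start with {ArtistID, Genre}.
Genre --> Country, Duration applies; add {Country, Duration} → now {ArtistID, Country, Duration, Genre}.
No further FD applies.

{ArtistID, Country, Duration, Genre}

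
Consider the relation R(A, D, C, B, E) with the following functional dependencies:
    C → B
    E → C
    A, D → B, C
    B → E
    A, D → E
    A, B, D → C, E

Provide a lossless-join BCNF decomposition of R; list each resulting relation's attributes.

{A, C, D}; {B, C, E}

Candidate key of the original relation: {A, D}.
In {A, B, C, D, E}, {C} is not a superkey ({C}⁺ restricted to this set is {B, C, E}), so split on C → B, E into {B, C, E} and {A, C, D}.
{B, C, E} has no BCNF violation.
{A, C, D} has no BCNF violation.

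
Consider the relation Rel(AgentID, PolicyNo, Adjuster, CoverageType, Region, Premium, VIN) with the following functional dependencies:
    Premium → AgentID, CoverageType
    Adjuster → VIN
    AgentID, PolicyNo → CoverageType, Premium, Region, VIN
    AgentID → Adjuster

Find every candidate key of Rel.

No FD produces {PolicyNo}, so it must be in every candidate key.
{AgentID, PolicyNo} is a candidate key since {AgentID, PolicyNo}⁺ = {Adjuster, AgentID, CoverageType, PolicyNo, Premium, Region, VIN} covers every attribute.
{PolicyNo, Premium} is a candidate key since {PolicyNo, Premium}⁺ = {Adjuster, AgentID, CoverageType, PolicyNo, Premium, Region, VIN} covers every attribute.
Any other superkey properly contains one of these, so there are no further candidate keys.

{AgentID, PolicyNo}, {PolicyNo, Premium}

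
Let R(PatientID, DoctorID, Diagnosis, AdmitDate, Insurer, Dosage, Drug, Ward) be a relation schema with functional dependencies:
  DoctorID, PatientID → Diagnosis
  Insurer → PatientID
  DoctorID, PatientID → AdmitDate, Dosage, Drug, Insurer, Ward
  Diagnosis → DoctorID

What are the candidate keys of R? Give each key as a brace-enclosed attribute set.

{Diagnosis, Insurer}, {Diagnosis, PatientID}, {DoctorID, Insurer}, {DoctorID, PatientID}

{Diagnosis, Insurer}⁺ = {AdmitDate, Diagnosis, DoctorID, Dosage, Drug, Insurer, PatientID, Ward}, which is every attribute, so {Diagnosis, Insurer} is a candidate key.
{Diagnosis, PatientID}⁺ = {AdmitDate, Diagnosis, DoctorID, Dosage, Drug, Insurer, PatientID, Ward}, which is every attribute, so {Diagnosis, PatientID} is a candidate key.
{DoctorID, Insurer}⁺ = {AdmitDate, Diagnosis, DoctorID, Dosage, Drug, Insurer, PatientID, Ward}, which is every attribute, so {DoctorID, Insurer} is a candidate key.
{DoctorID, PatientID}⁺ = {AdmitDate, Diagnosis, DoctorID, Dosage, Drug, Insurer, PatientID, Ward}, which is every attribute, so {DoctorID, PatientID} is a candidate key.
These are minimal and exhaustive — every other superkey contains one of them.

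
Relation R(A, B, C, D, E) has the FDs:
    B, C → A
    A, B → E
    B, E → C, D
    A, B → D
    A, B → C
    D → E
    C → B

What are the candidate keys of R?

{A, B}, {B, D}, {B, E}, {C}

{C}⁺ = {A, B, C, D, E} — all of the relation — so {C} is a candidate key.
{A, B}⁺ = {A, B, C, D, E} — all of the relation — so {A, B} is a candidate key.
{B, D}⁺ = {A, B, C, D, E} — all of the relation — so {B, D} is a candidate key.
{B, E}⁺ = {A, B, C, D, E} — all of the relation — so {B, E} is a candidate key.
Any other superkey properly contains one of these, so there are no further candidate keys.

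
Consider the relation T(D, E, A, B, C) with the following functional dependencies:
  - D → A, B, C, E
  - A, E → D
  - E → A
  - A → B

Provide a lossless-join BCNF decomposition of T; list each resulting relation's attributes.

{A, B}; {A, C, D, E}

Candidate keys of the original relation: {D}, {E}.
Within {A, B, C, D, E}: {A}⁺ ∩ {A, B, C, D, E} = {A, B}, not the whole set, so A → B violates BCNF; decompose into {A, B} and {A, C, D, E}.
{A, B} is in BCNF.
{A, C, D, E} is in BCNF.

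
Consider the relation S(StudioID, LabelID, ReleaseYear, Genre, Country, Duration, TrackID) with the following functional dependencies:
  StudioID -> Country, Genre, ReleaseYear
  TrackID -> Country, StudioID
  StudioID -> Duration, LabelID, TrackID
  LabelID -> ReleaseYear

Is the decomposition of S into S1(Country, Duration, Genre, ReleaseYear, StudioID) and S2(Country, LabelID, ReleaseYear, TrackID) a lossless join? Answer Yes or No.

No

S1 ∩ S2 = {Country, ReleaseYear}; its closure under F is {Country, ReleaseYear}.
S1 ⊄ {Country, ReleaseYear} and S2 ⊄ {Country, ReleaseYear}, so the split is lossy.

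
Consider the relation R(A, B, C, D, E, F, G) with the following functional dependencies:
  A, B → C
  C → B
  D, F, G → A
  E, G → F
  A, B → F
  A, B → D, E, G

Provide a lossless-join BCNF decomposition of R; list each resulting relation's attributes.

Candidate keys of the original relation: {A, B}, {A, C}, {B, D, E, G}, {B, D, F, G}, {C, D, E, G}, {C, D, F, G}.
{A, B, C, D, E, F, G}: {C} determines {B, C} here but is not a superkey — split on C → B, giving {B, C} and {A, C, D, E, F, G}.
{B, C} is in BCNF.
{A, C, D, E, F, G}: {D, F, G} determines {A, D, F, G} here but is not a superkey — split on D, F, G → A, giving {A, D, F, G} and {C, D, E, F, G}.
{A, D, F, G} is in BCNF.
{C, D, E, F, G}: {E, G} determines {E, F, G} here but is not a superkey — split on E, G → F, giving {E, F, G} and {C, D, E, G}.
{E, F, G} is in BCNF.
{C, D, E, G} is in BCNF.

{A, D, F, G}; {B, C}; {C, D, E, G}; {E, F, G}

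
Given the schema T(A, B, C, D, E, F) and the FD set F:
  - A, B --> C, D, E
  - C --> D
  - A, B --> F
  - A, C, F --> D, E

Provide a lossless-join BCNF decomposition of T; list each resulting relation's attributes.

{A, B, C, F}; {A, C, E, F}; {C, D}

Candidate key of the original relation: {A, B}.
Within {A, B, C, D, E, F}: {C}⁺ ∩ {A, B, C, D, E, F} = {C, D}, not the whole set, so C --> D violates BCNF; decompose into {C, D} and {A, B, C, E, F}.
{C, D}: every determinant is a superkey — BCNF.
Within {A, B, C, E, F}: {A, C, F}⁺ ∩ {A, B, C, E, F} = {A, C, E, F}, not the whole set, so A, C, F --> E violates BCNF; decompose into {A, C, E, F} and {A, B, C, F}.
{A, C, E, F}: every determinant is a superkey — BCNF.
{A, B, C, F}: every determinant is a superkey — BCNF.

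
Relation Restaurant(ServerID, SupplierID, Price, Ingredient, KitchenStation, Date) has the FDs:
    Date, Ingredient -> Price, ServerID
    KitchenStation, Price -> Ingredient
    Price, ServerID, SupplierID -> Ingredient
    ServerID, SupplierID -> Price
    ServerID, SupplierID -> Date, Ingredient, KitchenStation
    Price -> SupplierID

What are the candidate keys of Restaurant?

{Date, Ingredient}, {Date, KitchenStation, Price}, {Price, ServerID}, {ServerID, SupplierID}

{Date, Ingredient} is a candidate key since {Date, Ingredient}⁺ = {Date, Ingredient, KitchenStation, Price, ServerID, SupplierID} covers every attribute.
{Price, ServerID} is a candidate key since {Price, ServerID}⁺ = {Date, Ingredient, KitchenStation, Price, ServerID, SupplierID} covers every attribute.
{ServerID, SupplierID} is a candidate key since {ServerID, SupplierID}⁺ = {Date, Ingredient, KitchenStation, Price, ServerID, SupplierID} covers every attribute.
{Date, KitchenStation, Price} is a candidate key since {Date, KitchenStation, Price}⁺ = {Date, Ingredient, KitchenStation, Price, ServerID, SupplierID} covers every attribute.
No proper subset of any of these is a key, and no other minimal superkey exists.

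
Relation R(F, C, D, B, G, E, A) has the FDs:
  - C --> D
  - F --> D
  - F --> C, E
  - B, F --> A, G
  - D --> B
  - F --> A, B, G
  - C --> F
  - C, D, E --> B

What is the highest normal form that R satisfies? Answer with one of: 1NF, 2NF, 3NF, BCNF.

Candidate keys: {C}, {F}. Prime attributes: {C, F}.
D --> B: {D}⁺ = {B, D}, which is not all of the attributes, so the left side is not a superkey — BCNF is violated.
Because {B} is non-prime and the left side of D --> B is not a superkey, the relation is not in 3NF.
With only single-attribute keys there can be no partial dependency, so 2NF holds.

2NF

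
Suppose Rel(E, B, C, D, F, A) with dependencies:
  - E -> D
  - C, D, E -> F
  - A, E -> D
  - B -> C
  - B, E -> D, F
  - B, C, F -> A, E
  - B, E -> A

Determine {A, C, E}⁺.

{A, C, D, E, F}

Start with {A, C, E}.
E -> D applies; add {D} → now {A, C, D, E}.
C, D, E -> F applies; add {F} → now {A, C, D, E, F}.
No further FD applies.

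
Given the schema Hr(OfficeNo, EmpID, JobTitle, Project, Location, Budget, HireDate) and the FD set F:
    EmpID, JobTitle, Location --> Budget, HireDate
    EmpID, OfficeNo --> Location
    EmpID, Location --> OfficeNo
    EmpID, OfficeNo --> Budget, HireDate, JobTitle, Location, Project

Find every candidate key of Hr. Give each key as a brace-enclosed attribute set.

{EmpID, Location}, {EmpID, OfficeNo}

{EmpID} never appears on the right of any FD, so every key must include it.
Closure of {EmpID, Location} is {Budget, EmpID, HireDate, JobTitle, Location, OfficeNo, Project}, the whole schema; {EmpID, Location} is a candidate key.
Closure of {EmpID, OfficeNo} is {Budget, EmpID, HireDate, JobTitle, Location, OfficeNo, Project}, the whole schema; {EmpID, OfficeNo} is a candidate key.
Any other superkey properly contains one of these, so there are no further candidate keys.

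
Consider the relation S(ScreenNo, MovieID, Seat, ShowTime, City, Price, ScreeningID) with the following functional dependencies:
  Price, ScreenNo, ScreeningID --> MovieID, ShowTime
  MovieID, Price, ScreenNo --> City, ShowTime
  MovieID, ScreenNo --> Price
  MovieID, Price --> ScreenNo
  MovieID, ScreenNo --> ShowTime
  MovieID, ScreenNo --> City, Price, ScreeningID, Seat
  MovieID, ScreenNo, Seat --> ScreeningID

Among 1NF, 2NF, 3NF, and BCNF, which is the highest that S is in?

Candidate keys: {MovieID, Price}, {MovieID, ScreenNo}, {Price, ScreenNo, ScreeningID}. Prime attributes: {MovieID, Price, ScreenNo, ScreeningID}.
The left-hand side of every FD is a superkey, so BCNF is satisfied.

BCNF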